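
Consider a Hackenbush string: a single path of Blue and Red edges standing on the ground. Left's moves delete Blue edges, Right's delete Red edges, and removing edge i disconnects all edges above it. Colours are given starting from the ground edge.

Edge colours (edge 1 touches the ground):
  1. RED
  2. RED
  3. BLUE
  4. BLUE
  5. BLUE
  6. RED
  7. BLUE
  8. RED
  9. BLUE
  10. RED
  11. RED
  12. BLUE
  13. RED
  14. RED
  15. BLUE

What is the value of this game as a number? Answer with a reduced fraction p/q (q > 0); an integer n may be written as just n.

step 1: add RED to get R; options L={ none } R={ 0 } — -1
step 2: add RED to get RR; options L={ none } R={ -1,0 } — -2
step 3: add BLUE to get RRB; options L={ -2 } R={ -1,0 } — -3/2
step 4: add BLUE to get RRBB; options L={ -2,-3/2 } R={ -1,0 } — -5/4
step 5: add BLUE to get RRBBB; options L={ -2,-3/2,-5/4 } R={ -1,0 } — -9/8
step 6: add RED to get RRBBBR; options L={ -2,-3/2,-5/4 } R={ -9/8,-1,0 } — -19/16
step 7: add BLUE to get RRBBBRB; options L={ -2,-3/2,-5/4,-19/16 } R={ -9/8,-1,0 } — -37/32
step 8: add RED to get RRBBBRBR; options L={ -2,-3/2,-5/4,-19/16 } R={ -37/32,-9/8,-1,0 } — -75/64
step 9: add BLUE to get RRBBBRBRB; options L={ -2,-3/2,-5/4,-19/16,-75/64 } R={ -37/32,-9/8,-1,0 } — -149/128
step 10: add RED to get RRBBBRBRBR; options L={ -2,-3/2,-5/4,-19/16,-75/64 } R={ -149/128,-37/32,-9/8,-1,0 } — -299/256
step 11: add RED to get RRBBBRBRBRR; options L={ -2,-3/2,-5/4,-19/16,-75/64 } R={ -299/256,-149/128,-37/32,-9/8,-1,0 } — -599/512
step 12: add BLUE to get RRBBBRBRBRRB; options L={ -2,-3/2,-5/4,-19/16,-75/64,-599/512 } R={ -299/256,-149/128,-37/32,-9/8,-1,0 } — -1197/1024
step 13: add RED to get RRBBBRBRBRRBR; options L={ -2,-3/2,-5/4,-19/16,-75/64,-599/512 } R={ -1197/1024,-299/256,-149/128,-37/32,-9/8,-1,0 } — -2395/2048
step 14: add RED to get RRBBBRBRBRRBRR; options L={ -2,-3/2,-5/4,-19/16,-75/64,-599/512 } R={ -2395/2048,-1197/1024,-299/256,-149/128,-37/32,-9/8,-1,0 } — -4791/4096
step 15: add BLUE to get RRBBBRBRBRRBRRB; options L={ -2,-3/2,-5/4,-19/16,-75/64,-599/512,-4791/4096 } R={ -2395/2048,-1197/1024,-299/256,-149/128,-37/32,-9/8,-1,0 } — -9581/8192

-9581/8192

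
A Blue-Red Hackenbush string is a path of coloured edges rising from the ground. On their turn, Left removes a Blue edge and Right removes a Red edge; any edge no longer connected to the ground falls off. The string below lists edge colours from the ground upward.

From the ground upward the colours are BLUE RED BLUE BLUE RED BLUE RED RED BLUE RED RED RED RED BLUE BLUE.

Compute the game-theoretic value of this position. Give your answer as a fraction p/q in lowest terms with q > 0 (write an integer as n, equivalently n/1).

Recurse on prefixes of the 15-edge string BLUE RED BLUE BLUE RED BLUE RED RED BLUE RED RED RED RED BLUE BLUE:
v(B) = { 0 | none } ⇒ 1
v(BR) = { 0 | 1 } ⇒ 1/2
v(BRB) = { 0; 1/2 | 1 } ⇒ 3/4
v(BRBB) = { 0; 1/2; 3/4 | 1 } ⇒ 7/8
v(BRBBR) = { 0; 1/2; 3/4 | 7/8; 1 } ⇒ 13/16
v(BRBBRB) = { 0; 1/2; 3/4; 13/16 | 7/8; 1 } ⇒ 27/32
v(BRBBRBR) = { 0; 1/2; 3/4; 13/16 | 27/32; 7/8; 1 } ⇒ 53/64
v(BRBBRBRR) = { 0; 1/2; 3/4; 13/16 | 53/64; 27/32; 7/8; 1 } ⇒ 105/128
v(BRBBRBRRB) = { 0; 1/2; 3/4; 13/16; 105/128 | 53/64; 27/32; 7/8; 1 } ⇒ 211/256
v(BRBBRBRRBR) = { 0; 1/2; 3/4; 13/16; 105/128 | 211/256; 53/64; 27/32; 7/8; 1 } ⇒ 421/512
v(BRBBRBRRBRR) = { 0; 1/2; 3/4; 13/16; 105/128 | 421/512; 211/256; 53/64; 27/32; 7/8; 1 } ⇒ 841/1024
v(BRBBRBRRBRRR) = { 0; 1/2; 3/4; 13/16; 105/128 | 841/1024; 421/512; 211/256; 53/64; 27/32; 7/8; 1 } ⇒ 1681/2048
v(BRBBRBRRBRRRR) = { 0; 1/2; 3/4; 13/16; 105/128 | 1681/2048; 841/1024; 421/512; 211/256; 53/64; 27/32; 7/8; 1 } ⇒ 3361/4096
v(BRBBRBRRBRRRRB) = { 0; 1/2; 3/4; 13/16; 105/128; 3361/4096 | 1681/2048; 841/1024; 421/512; 211/256; 53/64; 27/32; 7/8; 1 } ⇒ 6723/8192
v(BRBBRBRRBRRRRBB) = { 0; 1/2; 3/4; 13/16; 105/128; 3361/4096; 6723/8192 | 1681/2048; 841/1024; 421/512; 211/256; 53/64; 27/32; 7/8; 1 } ⇒ 13447/16384

13447/16384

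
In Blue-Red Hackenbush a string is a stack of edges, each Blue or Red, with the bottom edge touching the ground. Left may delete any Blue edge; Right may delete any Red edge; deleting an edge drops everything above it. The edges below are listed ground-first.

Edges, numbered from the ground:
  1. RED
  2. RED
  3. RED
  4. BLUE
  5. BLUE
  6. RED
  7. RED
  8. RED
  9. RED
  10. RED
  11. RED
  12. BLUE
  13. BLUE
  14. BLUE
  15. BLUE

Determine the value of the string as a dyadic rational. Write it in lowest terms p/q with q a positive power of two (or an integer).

step 1: add RED to get R; options L={  } R={ 0 } => -1
step 2: add RED to get RR; options L={  } R={ -1 0 } => -2
step 3: add RED to get RRR; options L={  } R={ -2 -1 0 } => -3
step 4: add BLUE to get RRRB; options L={ -3 } R={ -2 -1 0 } => -5/2
step 5: add BLUE to get RRRBB; options L={ -3 -5/2 } R={ -2 -1 0 } => -9/4
step 6: add RED to get RRRBBR; options L={ -3 -5/2 } R={ -9/4 -2 -1 0 } => -19/8
step 7: add RED to get RRRBBRR; options L={ -3 -5/2 } R={ -19/8 -9/4 -2 -1 0 } => -39/16
step 8: add RED to get RRRBBRRR; options L={ -3 -5/2 } R={ -39/16 -19/8 -9/4 -2 -1 0 } => -79/32
step 9: add RED to get RRRBBRRRR; options L={ -3 -5/2 } R={ -79/32 -39/16 -19/8 -9/4 -2 -1 0 } => -159/64
step 10: add RED to get RRRBBRRRRR; options L={ -3 -5/2 } R={ -159/64 -79/32 -39/16 -19/8 -9/4 -2 -1 0 } => -319/128
step 11: add RED to get RRRBBRRRRRR; options L={ -3 -5/2 } R={ -319/128 -159/64 -79/32 -39/16 -19/8 -9/4 -2 -1 0 } => -639/256
step 12: add BLUE to get RRRBBRRRRRRB; options L={ -3 -5/2 -639/256 } R={ -319/128 -159/64 -79/32 -39/16 -19/8 -9/4 -2 -1 0 } => -1277/512
step 13: add BLUE to get RRRBBRRRRRRBB; options L={ -3 -5/2 -639/256 -1277/512 } R={ -319/128 -159/64 -79/32 -39/16 -19/8 -9/4 -2 -1 0 } => -2553/1024
step 14: add BLUE to get RRRBBRRRRRRBBB; options L={ -3 -5/2 -639/256 -1277/512 -2553/1024 } R={ -319/128 -159/64 -79/32 -39/16 -19/8 -9/4 -2 -1 0 } => -5105/2048
step 15: add BLUE to get RRRBBRRRRRRBBBB; options L={ -3 -5/2 -639/256 -1277/512 -2553/1024 -5105/2048 } R={ -319/128 -159/64 -79/32 -39/16 -19/8 -9/4 -2 -1 0 } => -10209/4096

-10209/4096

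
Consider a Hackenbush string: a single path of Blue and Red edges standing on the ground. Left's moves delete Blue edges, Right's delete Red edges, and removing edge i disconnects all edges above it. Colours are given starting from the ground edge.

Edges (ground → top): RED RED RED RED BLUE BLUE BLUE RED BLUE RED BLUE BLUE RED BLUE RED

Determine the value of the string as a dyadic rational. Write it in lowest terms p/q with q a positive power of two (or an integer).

step 1: add RED to get R; options L={ · } R={ 0 } → -1
step 2: add RED to get RR; options L={ · } R={ -1, 0 } → -2
step 3: add RED to get RRR; options L={ · } R={ -2, -1, 0 } → -3
step 4: add RED to get RRRR; options L={ · } R={ -3, -2, -1, 0 } → -4
step 5: add BLUE to get RRRRB; options L={ -4 } R={ -3, -2, -1, 0 } → -7/2
step 6: add BLUE to get RRRRBB; options L={ -4, -7/2 } R={ -3, -2, -1, 0 } → -13/4
step 7: add BLUE to get RRRRBBB; options L={ -4, -7/2, -13/4 } R={ -3, -2, -1, 0 } → -25/8
step 8: add RED to get RRRRBBBR; options L={ -4, -7/2, -13/4 } R={ -25/8, -3, -2, -1, 0 } → -51/16
step 9: add BLUE to get RRRRBBBRB; options L={ -4, -7/2, -13/4, -51/16 } R={ -25/8, -3, -2, -1, 0 } → -101/32
step 10: add RED to get RRRRBBBRBR; options L={ -4, -7/2, -13/4, -51/16 } R={ -101/32, -25/8, -3, -2, -1, 0 } → -203/64
step 11: add BLUE to get RRRRBBBRBRB; options L={ -4, -7/2, -13/4, -51/16, -203/64 } R={ -101/32, -25/8, -3, -2, -1, 0 } → -405/128
step 12: add BLUE to get RRRRBBBRBRBB; options L={ -4, -7/2, -13/4, -51/16, -203/64, -405/128 } R={ -101/32, -25/8, -3, -2, -1, 0 } → -809/256
step 13: add RED to get RRRRBBBRBRBBR; options L={ -4, -7/2, -13/4, -51/16, -203/64, -405/128 } R={ -809/256, -101/32, -25/8, -3, -2, -1, 0 } → -1619/512
step 14: add BLUE to get RRRRBBBRBRBBRB; options L={ -4, -7/2, -13/4, -51/16, -203/64, -405/128, -1619/512 } R={ -809/256, -101/32, -25/8, -3, -2, -1, 0 } → -3237/1024
step 15: add RED to get RRRRBBBRBRBBRBR; options L={ -4, -7/2, -13/4, -51/16, -203/64, -405/128, -1619/512 } R={ -3237/1024, -809/256, -101/32, -25/8, -3, -2, -1, 0 } → -6475/2048

-6475/2048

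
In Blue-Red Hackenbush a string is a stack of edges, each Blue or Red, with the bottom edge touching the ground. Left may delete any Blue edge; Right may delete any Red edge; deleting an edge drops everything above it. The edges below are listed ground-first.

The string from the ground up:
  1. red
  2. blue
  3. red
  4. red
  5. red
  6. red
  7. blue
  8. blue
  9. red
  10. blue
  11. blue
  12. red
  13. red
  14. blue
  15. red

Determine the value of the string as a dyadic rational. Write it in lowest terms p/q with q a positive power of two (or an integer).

-15515/16384

Prefix values for red blue red red red red blue blue red blue blue red red blue red via {L|R} + simplicity:
1 of 15 · r · max L −∞ · min R 0 → -1
2 of 15 · rb · max L -1 · min R 0 → -1/2
3 of 15 · rbr · max L -1 · min R -1/2 → -3/4
4 of 15 · rbrr · max L -1 · min R -3/4 → -7/8
5 of 15 · rbrrr · max L -1 · min R -7/8 → -15/16
6 of 15 · rbrrrr · max L -1 · min R -15/16 → -31/32
7 of 15 · rbrrrrb · max L -31/32 · min R -15/16 → -61/64
8 of 15 · rbrrrrbb · max L -61/64 · min R -15/16 → -121/128
9 of 15 · rbrrrrbbr · max L -61/64 · min R -121/128 → -243/256
10 of 15 · rbrrrrbbrb · max L -243/256 · min R -121/128 → -485/512
11 of 15 · rbrrrrbbrbb · max L -485/512 · min R -121/128 → -969/1024
12 of 15 · rbrrrrbbrbbr · max L -485/512 · min R -969/1024 → -1939/2048
13 of 15 · rbrrrrbbrbbrr · max L -485/512 · min R -1939/2048 → -3879/4096
14 of 15 · rbrrrrbbrbbrrb · max L -3879/4096 · min R -1939/2048 → -7757/8192
15 of 15 · rbrrrrbbrbbrrbr · max L -3879/4096 · min R -7757/8192 → -15515/16384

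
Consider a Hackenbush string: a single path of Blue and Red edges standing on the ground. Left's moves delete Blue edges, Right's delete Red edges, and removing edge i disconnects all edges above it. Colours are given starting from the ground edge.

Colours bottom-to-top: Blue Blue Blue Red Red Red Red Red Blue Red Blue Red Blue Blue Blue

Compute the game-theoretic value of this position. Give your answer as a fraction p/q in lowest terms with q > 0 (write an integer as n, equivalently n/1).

edge 1 of 15 (Blue): { 0 | — } gives 1
edge 2 of 15 (Blue): { 0, 1 | — } gives 2
edge 3 of 15 (Blue): { 0, 1, 2 | — } gives 3
edge 4 of 15 (Red): { 0, 1, 2 | 3 } gives 5/2
edge 5 of 15 (Red): { 0, 1, 2 | 5/2, 3 } gives 9/4
edge 6 of 15 (Red): { 0, 1, 2 | 9/4, 5/2, 3 } gives 17/8
edge 7 of 15 (Red): { 0, 1, 2 | 17/8, 9/4, 5/2, 3 } gives 33/16
edge 8 of 15 (Red): { 0, 1, 2 | 33/16, 17/8, 9/4, 5/2, 3 } gives 65/32
edge 9 of 15 (Blue): { 0, 1, 2, 65/32 | 33/16, 17/8, 9/4, 5/2, 3 } gives 131/64
edge 10 of 15 (Red): { 0, 1, 2, 65/32 | 131/64, 33/16, 17/8, 9/4, 5/2, 3 } gives 261/128
edge 11 of 15 (Blue): { 0, 1, 2, 65/32, 261/128 | 131/64, 33/16, 17/8, 9/4, 5/2, 3 } gives 523/256
edge 12 of 15 (Red): { 0, 1, 2, 65/32, 261/128 | 523/256, 131/64, 33/16, 17/8, 9/4, 5/2, 3 } gives 1045/512
edge 13 of 15 (Blue): { 0, 1, 2, 65/32, 261/128, 1045/512 | 523/256, 131/64, 33/16, 17/8, 9/4, 5/2, 3 } gives 2091/1024
edge 14 of 15 (Blue): { 0, 1, 2, 65/32, 261/128, 1045/512, 2091/1024 | 523/256, 131/64, 33/16, 17/8, 9/4, 5/2, 3 } gives 4183/2048
edge 15 of 15 (Blue): { 0, 1, 2, 65/32, 261/128, 1045/512, 2091/1024, 4183/2048 | 523/256, 131/64, 33/16, 17/8, 9/4, 5/2, 3 } gives 8367/4096

8367/4096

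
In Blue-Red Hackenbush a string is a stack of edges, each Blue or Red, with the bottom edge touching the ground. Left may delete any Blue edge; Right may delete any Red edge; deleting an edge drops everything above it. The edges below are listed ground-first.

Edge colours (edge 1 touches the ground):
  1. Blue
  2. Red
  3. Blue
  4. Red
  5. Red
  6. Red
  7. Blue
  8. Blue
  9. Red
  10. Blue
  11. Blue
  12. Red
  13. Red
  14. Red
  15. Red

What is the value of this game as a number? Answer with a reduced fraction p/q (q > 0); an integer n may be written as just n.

v(B) = { 0 | — } gives 1
v(BR) = { 0 | 1 } gives 1/2
v(BRB) = { 0,1/2 | 1 } gives 3/4
v(BRBR) = { 0,1/2 | 3/4,1 } gives 5/8
v(BRBRR) = { 0,1/2 | 5/8,3/4,1 } gives 9/16
v(BRBRRR) = { 0,1/2 | 9/16,5/8,3/4,1 } gives 17/32
v(BRBRRRB) = { 0,1/2,17/32 | 9/16,5/8,3/4,1 } gives 35/64
v(BRBRRRBB) = { 0,1/2,17/32,35/64 | 9/16,5/8,3/4,1 } gives 71/128
v(BRBRRRBBR) = { 0,1/2,17/32,35/64 | 71/128,9/16,5/8,3/4,1 } gives 141/256
v(BRBRRRBBRB) = { 0,1/2,17/32,35/64,141/256 | 71/128,9/16,5/8,3/4,1 } gives 283/512
v(BRBRRRBBRBB) = { 0,1/2,17/32,35/64,141/256,283/512 | 71/128,9/16,5/8,3/4,1 } gives 567/1024
v(BRBRRRBBRBBR) = { 0,1/2,17/32,35/64,141/256,283/512 | 567/1024,71/128,9/16,5/8,3/4,1 } gives 1133/2048
v(BRBRRRBBRBBRR) = { 0,1/2,17/32,35/64,141/256,283/512 | 1133/2048,567/1024,71/128,9/16,5/8,3/4,1 } gives 2265/4096
v(BRBRRRBBRBBRRR) = { 0,1/2,17/32,35/64,141/256,283/512 | 2265/4096,1133/2048,567/1024,71/128,9/16,5/8,3/4,1 } gives 4529/8192
v(BRBRRRBBRBBRRRR) = { 0,1/2,17/32,35/64,141/256,283/512 | 4529/8192,2265/4096,1133/2048,567/1024,71/128,9/16,5/8,3/4,1 } gives 9057/16384

9057/16384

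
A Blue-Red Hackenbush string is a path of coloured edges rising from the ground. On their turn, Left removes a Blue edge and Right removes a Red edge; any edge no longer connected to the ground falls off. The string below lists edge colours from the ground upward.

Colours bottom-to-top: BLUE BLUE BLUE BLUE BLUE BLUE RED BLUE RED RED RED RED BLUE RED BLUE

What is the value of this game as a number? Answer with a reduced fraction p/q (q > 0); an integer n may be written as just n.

2827/512

Prefix values for BLUE BLUE BLUE BLUE BLUE BLUE RED BLUE RED RED RED RED BLUE RED BLUE via {L|R} + simplicity:
1 of 15 · B · max L 0 · min R +∞ ⇒ 1
2 of 15 · BB · max L 1 · min R +∞ ⇒ 2
3 of 15 · BBB · max L 2 · min R +∞ ⇒ 3
4 of 15 · BBBB · max L 3 · min R +∞ ⇒ 4
5 of 15 · BBBBB · max L 4 · min R +∞ ⇒ 5
6 of 15 · BBBBBB · max L 5 · min R +∞ ⇒ 6
7 of 15 · BBBBBBR · max L 5 · min R 6 ⇒ 11/2
8 of 15 · BBBBBBRB · max L 11/2 · min R 6 ⇒ 23/4
9 of 15 · BBBBBBRBR · max L 11/2 · min R 23/4 ⇒ 45/8
10 of 15 · BBBBBBRBRR · max L 11/2 · min R 45/8 ⇒ 89/16
11 of 15 · BBBBBBRBRRR · max L 11/2 · min R 89/16 ⇒ 177/32
12 of 15 · BBBBBBRBRRRR · max L 11/2 · min R 177/32 ⇒ 353/64
13 of 15 · BBBBBBRBRRRRB · max L 353/64 · min R 177/32 ⇒ 707/128
14 of 15 · BBBBBBRBRRRRBR · max L 353/64 · min R 707/128 ⇒ 1413/256
15 of 15 · BBBBBBRBRRRRBRB · max L 1413/256 · min R 707/128 ⇒ 2827/512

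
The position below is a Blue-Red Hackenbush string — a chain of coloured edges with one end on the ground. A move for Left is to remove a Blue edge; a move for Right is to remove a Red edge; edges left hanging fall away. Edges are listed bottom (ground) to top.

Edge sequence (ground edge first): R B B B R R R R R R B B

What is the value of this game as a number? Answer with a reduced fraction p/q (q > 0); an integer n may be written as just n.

Recurse on prefixes of the 12-edge string R B B B R R R R R R B B:
1 of 12 · R · max L −∞ · min R 0 = -1
2 of 12 · RB · max L -1 · min R 0 = -1/2
3 of 12 · RBB · max L -1/2 · min R 0 = -1/4
4 of 12 · RBBB · max L -1/4 · min R 0 = -1/8
5 of 12 · RBBBR · max L -1/4 · min R -1/8 = -3/16
6 of 12 · RBBBRR · max L -1/4 · min R -3/16 = -7/32
7 of 12 · RBBBRRR · max L -1/4 · min R -7/32 = -15/64
8 of 12 · RBBBRRRR · max L -1/4 · min R -15/64 = -31/128
9 of 12 · RBBBRRRRR · max L -1/4 · min R -31/128 = -63/256
10 of 12 · RBBBRRRRRR · max L -1/4 · min R -63/256 = -127/512
11 of 12 · RBBBRRRRRRB · max L -127/512 · min R -63/256 = -253/1024
12 of 12 · RBBBRRRRRRBB · max L -253/1024 · min R -63/256 = -505/2048

-505/2048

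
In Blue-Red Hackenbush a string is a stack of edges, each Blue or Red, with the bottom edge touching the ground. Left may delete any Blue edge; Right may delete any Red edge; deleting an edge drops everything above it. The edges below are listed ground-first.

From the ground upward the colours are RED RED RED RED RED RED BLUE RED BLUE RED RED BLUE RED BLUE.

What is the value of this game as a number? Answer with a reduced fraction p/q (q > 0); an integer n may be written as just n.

R: Left { ∅ }, Right { 0 } => simplest -1
RR: Left { ∅ }, Right { -1, 0 } => simplest -2
RRR: Left { ∅ }, Right { -2, -1, 0 } => simplest -3
RRRR: Left { ∅ }, Right { -3, -2, -1, 0 } => simplest -4
RRRRR: Left { ∅ }, Right { -4, -3, -2, -1, 0 } => simplest -5
RRRRRR: Left { ∅ }, Right { -5, -4, -3, -2, -1, 0 } => simplest -6
RRRRRRB: Left { -6 }, Right { -5, -4, -3, -2, -1, 0 } => simplest -11/2
RRRRRRBR: Left { -6 }, Right { -11/2, -5, -4, -3, -2, -1, 0 } => simplest -23/4
RRRRRRBRB: Left { -6, -23/4 }, Right { -11/2, -5, -4, -3, -2, -1, 0 } => simplest -45/8
RRRRRRBRBR: Left { -6, -23/4 }, Right { -45/8, -11/2, -5, -4, -3, -2, -1, 0 } => simplest -91/16
RRRRRRBRBRR: Left { -6, -23/4 }, Right { -91/16, -45/8, -11/2, -5, -4, -3, -2, -1, 0 } => simplest -183/32
RRRRRRBRBRRB: Left { -6, -23/4, -183/32 }, Right { -91/16, -45/8, -11/2, -5, -4, -3, -2, -1, 0 } => simplest -365/64
RRRRRRBRBRRBR: Left { -6, -23/4, -183/32 }, Right { -365/64, -91/16, -45/8, -11/2, -5, -4, -3, -2, -1, 0 } => simplest -731/128
RRRRRRBRBRRBRB: Left { -6, -23/4, -183/32, -731/128 }, Right { -365/64, -91/16, -45/8, -11/2, -5, -4, -3, -2, -1, 0 } => simplest -1461/256

-1461/256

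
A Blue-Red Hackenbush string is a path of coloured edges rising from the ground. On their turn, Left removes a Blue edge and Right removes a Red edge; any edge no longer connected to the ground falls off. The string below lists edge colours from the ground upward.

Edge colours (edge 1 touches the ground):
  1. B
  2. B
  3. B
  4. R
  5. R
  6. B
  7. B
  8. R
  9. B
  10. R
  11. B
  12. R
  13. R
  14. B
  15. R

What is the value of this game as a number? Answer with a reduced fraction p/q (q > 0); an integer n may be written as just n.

9893/4096

Build v(s[:k]) for k = 1..15, string s = B B B R R B B R B R B R R B R.
v_1 [B]  L=[0]  R=[(no moves)]  -> 1
v_2 [BB]  L=[0, 1]  R=[(no moves)]  -> 2
v_3 [BBB]  L=[0, 1, 2]  R=[(no moves)]  -> 3
v_4 [BBBR]  L=[0, 1, 2]  R=[3]  -> 5/2
v_5 [BBBRR]  L=[0, 1, 2]  R=[5/2, 3]  -> 9/4
v_6 [BBBRRB]  L=[0, 1, 2, 9/4]  R=[5/2, 3]  -> 19/8
v_7 [BBBRRBB]  L=[0, 1, 2, 9/4, 19/8]  R=[5/2, 3]  -> 39/16
v_8 [BBBRRBBR]  L=[0, 1, 2, 9/4, 19/8]  R=[39/16, 5/2, 3]  -> 77/32
v_9 [BBBRRBBRB]  L=[0, 1, 2, 9/4, 19/8, 77/32]  R=[39/16, 5/2, 3]  -> 155/64
v_10 [BBBRRBBRBR]  L=[0, 1, 2, 9/4, 19/8, 77/32]  R=[155/64, 39/16, 5/2, 3]  -> 309/128
v_11 [BBBRRBBRBRB]  L=[0, 1, 2, 9/4, 19/8, 77/32, 309/128]  R=[155/64, 39/16, 5/2, 3]  -> 619/256
v_12 [BBBRRBBRBRBR]  L=[0, 1, 2, 9/4, 19/8, 77/32, 309/128]  R=[619/256, 155/64, 39/16, 5/2, 3]  -> 1237/512
v_13 [BBBRRBBRBRBRR]  L=[0, 1, 2, 9/4, 19/8, 77/32, 309/128]  R=[1237/512, 619/256, 155/64, 39/16, 5/2, 3]  -> 2473/1024
v_14 [BBBRRBBRBRBRRB]  L=[0, 1, 2, 9/4, 19/8, 77/32, 309/128, 2473/1024]  R=[1237/512, 619/256, 155/64, 39/16, 5/2, 3]  -> 4947/2048
v_15 [BBBRRBBRBRBRRBR]  L=[0, 1, 2, 9/4, 19/8, 77/32, 309/128, 2473/1024]  R=[4947/2048, 1237/512, 619/256, 155/64, 39/16, 5/2, 3]  -> 9893/4096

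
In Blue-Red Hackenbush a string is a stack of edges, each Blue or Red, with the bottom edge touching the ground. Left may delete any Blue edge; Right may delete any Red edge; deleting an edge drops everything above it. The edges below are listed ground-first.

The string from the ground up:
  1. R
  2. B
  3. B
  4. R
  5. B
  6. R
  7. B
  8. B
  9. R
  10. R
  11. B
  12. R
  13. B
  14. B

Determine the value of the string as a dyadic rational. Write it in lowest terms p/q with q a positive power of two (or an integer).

-2665/8192

1 of 14 · R · max L −∞ · min R 0 -> -1
2 of 14 · RB · max L -1 · min R 0 -> -1/2
3 of 14 · RBB · max L -1/2 · min R 0 -> -1/4
4 of 14 · RBBR · max L -1/2 · min R -1/4 -> -3/8
5 of 14 · RBBRB · max L -3/8 · min R -1/4 -> -5/16
6 of 14 · RBBRBR · max L -3/8 · min R -5/16 -> -11/32
7 of 14 · RBBRBRB · max L -11/32 · min R -5/16 -> -21/64
8 of 14 · RBBRBRBB · max L -21/64 · min R -5/16 -> -41/128
9 of 14 · RBBRBRBBR · max L -21/64 · min R -41/128 -> -83/256
10 of 14 · RBBRBRBBRR · max L -21/64 · min R -83/256 -> -167/512
11 of 14 · RBBRBRBBRRB · max L -167/512 · min R -83/256 -> -333/1024
12 of 14 · RBBRBRBBRRBR · max L -167/512 · min R -333/1024 -> -667/2048
13 of 14 · RBBRBRBBRRBRB · max L -667/2048 · min R -333/1024 -> -1333/4096
14 of 14 · RBBRBRBBRRBRBB · max L -1333/4096 · min R -333/1024 -> -2665/8192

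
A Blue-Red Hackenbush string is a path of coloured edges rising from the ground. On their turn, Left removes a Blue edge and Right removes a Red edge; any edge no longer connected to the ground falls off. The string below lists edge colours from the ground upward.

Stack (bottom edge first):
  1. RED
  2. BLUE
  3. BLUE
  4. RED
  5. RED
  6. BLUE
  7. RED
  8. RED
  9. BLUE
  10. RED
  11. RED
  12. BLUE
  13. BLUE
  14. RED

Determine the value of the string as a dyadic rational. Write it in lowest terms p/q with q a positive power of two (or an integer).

-3507/8192

Recurse on prefixes of the 14-edge string RED BLUE BLUE RED RED BLUE RED RED BLUE RED RED BLUE BLUE RED:
R: Left { (no moves) }, Right { 0 } gives simplest -1
RB: Left { -1 }, Right { 0 } gives simplest -1/2
RBB: Left { -1 -1/2 }, Right { 0 } gives simplest -1/4
RBBR: Left { -1 -1/2 }, Right { -1/4 0 } gives simplest -3/8
RBBRR: Left { -1 -1/2 }, Right { -3/8 -1/4 0 } gives simplest -7/16
RBBRRB: Left { -1 -1/2 -7/16 }, Right { -3/8 -1/4 0 } gives simplest -13/32
RBBRRBR: Left { -1 -1/2 -7/16 }, Right { -13/32 -3/8 -1/4 0 } gives simplest -27/64
RBBRRBRR: Left { -1 -1/2 -7/16 }, Right { -27/64 -13/32 -3/8 -1/4 0 } gives simplest -55/128
RBBRRBRRB: Left { -1 -1/2 -7/16 -55/128 }, Right { -27/64 -13/32 -3/8 -1/4 0 } gives simplest -109/256
RBBRRBRRBR: Left { -1 -1/2 -7/16 -55/128 }, Right { -109/256 -27/64 -13/32 -3/8 -1/4 0 } gives simplest -219/512
RBBRRBRRBRR: Left { -1 -1/2 -7/16 -55/128 }, Right { -219/512 -109/256 -27/64 -13/32 -3/8 -1/4 0 } gives simplest -439/1024
RBBRRBRRBRRB: Left { -1 -1/2 -7/16 -55/128 -439/1024 }, Right { -219/512 -109/256 -27/64 -13/32 -3/8 -1/4 0 } gives simplest -877/2048
RBBRRBRRBRRBB: Left { -1 -1/2 -7/16 -55/128 -439/1024 -877/2048 }, Right { -219/512 -109/256 -27/64 -13/32 -3/8 -1/4 0 } gives simplest -1753/4096
RBBRRBRRBRRBBR: Left { -1 -1/2 -7/16 -55/128 -439/1024 -877/2048 }, Right { -1753/4096 -219/512 -109/256 -27/64 -13/32 -3/8 -1/4 0 } gives simplest -3507/8192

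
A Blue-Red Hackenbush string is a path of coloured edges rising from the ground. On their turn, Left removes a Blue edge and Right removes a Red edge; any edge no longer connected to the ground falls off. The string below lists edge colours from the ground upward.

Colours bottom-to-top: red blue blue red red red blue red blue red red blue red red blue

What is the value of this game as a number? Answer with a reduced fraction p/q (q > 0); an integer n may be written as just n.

Prefix values for red blue blue red red red blue red blue red red blue red red blue via {L|R} + simplicity:
r: Left { ∅ }, Right { 0 } gives simplest -1
rb: Left { -1 }, Right { 0 } gives simplest -1/2
rbb: Left { -1,-1/2 }, Right { 0 } gives simplest -1/4
rbbr: Left { -1,-1/2 }, Right { -1/4,0 } gives simplest -3/8
rbbrr: Left { -1,-1/2 }, Right { -3/8,-1/4,0 } gives simplest -7/16
rbbrrr: Left { -1,-1/2 }, Right { -7/16,-3/8,-1/4,0 } gives simplest -15/32
rbbrrrb: Left { -1,-1/2,-15/32 }, Right { -7/16,-3/8,-1/4,0 } gives simplest -29/64
rbbrrrbr: Left { -1,-1/2,-15/32 }, Right { -29/64,-7/16,-3/8,-1/4,0 } gives simplest -59/128
rbbrrrbrb: Left { -1,-1/2,-15/32,-59/128 }, Right { -29/64,-7/16,-3/8,-1/4,0 } gives simplest -117/256
rbbrrrbrbr: Left { -1,-1/2,-15/32,-59/128 }, Right { -117/256,-29/64,-7/16,-3/8,-1/4,0 } gives simplest -235/512
rbbrrrbrbrr: Left { -1,-1/2,-15/32,-59/128 }, Right { -235/512,-117/256,-29/64,-7/16,-3/8,-1/4,0 } gives simplest -471/1024
rbbrrrbrbrrb: Left { -1,-1/2,-15/32,-59/128,-471/1024 }, Right { -235/512,-117/256,-29/64,-7/16,-3/8,-1/4,0 } gives simplest -941/2048
rbbrrrbrbrrbr: Left { -1,-1/2,-15/32,-59/128,-471/1024 }, Right { -941/2048,-235/512,-117/256,-29/64,-7/16,-3/8,-1/4,0 } gives simplest -1883/4096
rbbrrrbrbrrbrr: Left { -1,-1/2,-15/32,-59/128,-471/1024 }, Right { -1883/4096,-941/2048,-235/512,-117/256,-29/64,-7/16,-3/8,-1/4,0 } gives simplest -3767/8192
rbbrrrbrbrrbrrb: Left { -1,-1/2,-15/32,-59/128,-471/1024,-3767/8192 }, Right { -1883/4096,-941/2048,-235/512,-117/256,-29/64,-7/16,-3/8,-1/4,0 } gives simplest -7533/16384

-7533/16384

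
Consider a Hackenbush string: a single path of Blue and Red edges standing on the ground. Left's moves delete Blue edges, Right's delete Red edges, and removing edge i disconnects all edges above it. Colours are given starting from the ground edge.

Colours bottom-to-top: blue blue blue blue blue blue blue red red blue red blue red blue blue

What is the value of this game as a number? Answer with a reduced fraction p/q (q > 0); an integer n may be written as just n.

Build value(s[:k]) for k = 1..15, string s = blue blue blue blue blue blue blue red red blue red blue red blue blue.
step 1: add blue to get b; options L={ 0 } R={ (no moves) } — 1
step 2: add blue to get bb; options L={ 0,1 } R={ (no moves) } — 2
step 3: add blue to get bbb; options L={ 0,1,2 } R={ (no moves) } — 3
step 4: add blue to get bbbb; options L={ 0,1,2,3 } R={ (no moves) } — 4
step 5: add blue to get bbbbb; options L={ 0,1,2,3,4 } R={ (no moves) } — 5
step 6: add blue to get bbbbbb; options L={ 0,1,2,3,4,5 } R={ (no moves) } — 6
step 7: add blue to get bbbbbbb; options L={ 0,1,2,3,4,5,6 } R={ (no moves) } — 7
step 8: add red to get bbbbbbbr; options L={ 0,1,2,3,4,5,6 } R={ 7 } — 13/2
step 9: add red to get bbbbbbbrr; options L={ 0,1,2,3,4,5,6 } R={ 13/2,7 } — 25/4
step 10: add blue to get bbbbbbbrrb; options L={ 0,1,2,3,4,5,6,25/4 } R={ 13/2,7 } — 51/8
step 11: add red to get bbbbbbbrrbr; options L={ 0,1,2,3,4,5,6,25/4 } R={ 51/8,13/2,7 } — 101/16
step 12: add blue to get bbbbbbbrrbrb; options L={ 0,1,2,3,4,5,6,25/4,101/16 } R={ 51/8,13/2,7 } — 203/32
step 13: add red to get bbbbbbbrrbrbr; options L={ 0,1,2,3,4,5,6,25/4,101/16 } R={ 203/32,51/8,13/2,7 } — 405/64
step 14: add blue to get bbbbbbbrrbrbrb; options L={ 0,1,2,3,4,5,6,25/4,101/16,405/64 } R={ 203/32,51/8,13/2,7 } — 811/128
step 15: add blue to get bbbbbbbrrbrbrbb; options L={ 0,1,2,3,4,5,6,25/4,101/16,405/64,811/128 } R={ 203/32,51/8,13/2,7 } — 1623/256

1623/256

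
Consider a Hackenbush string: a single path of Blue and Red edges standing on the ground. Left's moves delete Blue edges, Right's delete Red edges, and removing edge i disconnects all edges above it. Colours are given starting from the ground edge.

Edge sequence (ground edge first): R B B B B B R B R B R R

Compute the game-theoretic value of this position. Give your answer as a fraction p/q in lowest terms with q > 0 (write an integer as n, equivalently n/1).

-87/2048

Prefix values for R B B B B B R B R B R R via {L|R} + simplicity:
1 of 12 · R · max L −∞ · min R 0 -> -1
2 of 12 · RB · max L -1 · min R 0 -> -1/2
3 of 12 · RBB · max L -1/2 · min R 0 -> -1/4
4 of 12 · RBBB · max L -1/4 · min R 0 -> -1/8
5 of 12 · RBBBB · max L -1/8 · min R 0 -> -1/16
6 of 12 · RBBBBB · max L -1/16 · min R 0 -> -1/32
7 of 12 · RBBBBBR · max L -1/16 · min R -1/32 -> -3/64
8 of 12 · RBBBBBRB · max L -3/64 · min R -1/32 -> -5/128
9 of 12 · RBBBBBRBR · max L -3/64 · min R -5/128 -> -11/256
10 of 12 · RBBBBBRBRB · max L -11/256 · min R -5/128 -> -21/512
11 of 12 · RBBBBBRBRBR · max L -11/256 · min R -21/512 -> -43/1024
12 of 12 · RBBBBBRBRBRR · max L -11/256 · min R -43/1024 -> -87/2048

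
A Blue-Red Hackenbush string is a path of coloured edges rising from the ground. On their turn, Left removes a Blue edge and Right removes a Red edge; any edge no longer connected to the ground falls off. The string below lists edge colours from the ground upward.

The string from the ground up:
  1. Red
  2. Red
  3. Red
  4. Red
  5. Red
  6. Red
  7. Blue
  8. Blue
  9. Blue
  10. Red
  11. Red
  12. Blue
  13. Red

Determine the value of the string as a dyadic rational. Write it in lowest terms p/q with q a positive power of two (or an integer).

G(R) = { · | 0 } gives -1
G(RR) = { · | -1; 0 } gives -2
G(RRR) = { · | -2; -1; 0 } gives -3
G(RRRR) = { · | -3; -2; -1; 0 } gives -4
G(RRRRR) = { · | -4; -3; -2; -1; 0 } gives -5
G(RRRRRR) = { · | -5; -4; -3; -2; -1; 0 } gives -6
G(RRRRRRB) = { -6 | -5; -4; -3; -2; -1; 0 } gives -11/2
G(RRRRRRBB) = { -6; -11/2 | -5; -4; -3; -2; -1; 0 } gives -21/4
G(RRRRRRBBB) = { -6; -11/2; -21/4 | -5; -4; -3; -2; -1; 0 } gives -41/8
G(RRRRRRBBBR) = { -6; -11/2; -21/4 | -41/8; -5; -4; -3; -2; -1; 0 } gives -83/16
G(RRRRRRBBBRR) = { -6; -11/2; -21/4 | -83/16; -41/8; -5; -4; -3; -2; -1; 0 } gives -167/32
G(RRRRRRBBBRRB) = { -6; -11/2; -21/4; -167/32 | -83/16; -41/8; -5; -4; -3; -2; -1; 0 } gives -333/64
G(RRRRRRBBBRRBR) = { -6; -11/2; -21/4; -167/32 | -333/64; -83/16; -41/8; -5; -4; -3; -2; -1; 0 } gives -667/128

-667/128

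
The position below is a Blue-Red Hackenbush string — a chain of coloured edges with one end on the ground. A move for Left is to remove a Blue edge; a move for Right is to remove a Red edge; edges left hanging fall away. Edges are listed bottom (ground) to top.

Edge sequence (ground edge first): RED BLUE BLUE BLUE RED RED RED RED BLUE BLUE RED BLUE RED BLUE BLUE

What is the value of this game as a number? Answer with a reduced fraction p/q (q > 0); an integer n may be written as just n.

-3881/16384

g_1 [R]  L=[(no moves)]  R=[0]  → -1
g_2 [RB]  L=[-1]  R=[0]  → -1/2
g_3 [RBB]  L=[-1,-1/2]  R=[0]  → -1/4
g_4 [RBBB]  L=[-1,-1/2,-1/4]  R=[0]  → -1/8
g_5 [RBBBR]  L=[-1,-1/2,-1/4]  R=[-1/8,0]  → -3/16
g_6 [RBBBRR]  L=[-1,-1/2,-1/4]  R=[-3/16,-1/8,0]  → -7/32
g_7 [RBBBRRR]  L=[-1,-1/2,-1/4]  R=[-7/32,-3/16,-1/8,0]  → -15/64
g_8 [RBBBRRRR]  L=[-1,-1/2,-1/4]  R=[-15/64,-7/32,-3/16,-1/8,0]  → -31/128
g_9 [RBBBRRRRB]  L=[-1,-1/2,-1/4,-31/128]  R=[-15/64,-7/32,-3/16,-1/8,0]  → -61/256
g_10 [RBBBRRRRBB]  L=[-1,-1/2,-1/4,-31/128,-61/256]  R=[-15/64,-7/32,-3/16,-1/8,0]  → -121/512
g_11 [RBBBRRRRBBR]  L=[-1,-1/2,-1/4,-31/128,-61/256]  R=[-121/512,-15/64,-7/32,-3/16,-1/8,0]  → -243/1024
g_12 [RBBBRRRRBBRB]  L=[-1,-1/2,-1/4,-31/128,-61/256,-243/1024]  R=[-121/512,-15/64,-7/32,-3/16,-1/8,0]  → -485/2048
g_13 [RBBBRRRRBBRBR]  L=[-1,-1/2,-1/4,-31/128,-61/256,-243/1024]  R=[-485/2048,-121/512,-15/64,-7/32,-3/16,-1/8,0]  → -971/4096
g_14 [RBBBRRRRBBRBRB]  L=[-1,-1/2,-1/4,-31/128,-61/256,-243/1024,-971/4096]  R=[-485/2048,-121/512,-15/64,-7/32,-3/16,-1/8,0]  → -1941/8192
g_15 [RBBBRRRRBBRBRBB]  L=[-1,-1/2,-1/4,-31/128,-61/256,-243/1024,-971/4096,-1941/8192]  R=[-485/2048,-121/512,-15/64,-7/32,-3/16,-1/8,0]  → -3881/16384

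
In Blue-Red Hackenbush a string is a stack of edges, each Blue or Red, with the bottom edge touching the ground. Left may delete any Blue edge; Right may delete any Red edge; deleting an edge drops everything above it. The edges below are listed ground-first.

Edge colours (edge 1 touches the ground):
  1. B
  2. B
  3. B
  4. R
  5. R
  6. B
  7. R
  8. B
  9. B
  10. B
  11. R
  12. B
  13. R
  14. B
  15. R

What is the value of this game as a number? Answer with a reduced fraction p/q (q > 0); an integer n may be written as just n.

9685/4096

Build v(s[:k]) for k = 1..15, string s = B B B R R B R B B B R B R B R.
edge 1 of 15 (B): { 0 | · } — 1
edge 2 of 15 (B): { 0, 1 | · } — 2
edge 3 of 15 (B): { 0, 1, 2 | · } — 3
edge 4 of 15 (R): { 0, 1, 2 | 3 } — 5/2
edge 5 of 15 (R): { 0, 1, 2 | 5/2, 3 } — 9/4
edge 6 of 15 (B): { 0, 1, 2, 9/4 | 5/2, 3 } — 19/8
edge 7 of 15 (R): { 0, 1, 2, 9/4 | 19/8, 5/2, 3 } — 37/16
edge 8 of 15 (B): { 0, 1, 2, 9/4, 37/16 | 19/8, 5/2, 3 } — 75/32
edge 9 of 15 (B): { 0, 1, 2, 9/4, 37/16, 75/32 | 19/8, 5/2, 3 } — 151/64
edge 10 of 15 (B): { 0, 1, 2, 9/4, 37/16, 75/32, 151/64 | 19/8, 5/2, 3 } — 303/128
edge 11 of 15 (R): { 0, 1, 2, 9/4, 37/16, 75/32, 151/64 | 303/128, 19/8, 5/2, 3 } — 605/256
edge 12 of 15 (B): { 0, 1, 2, 9/4, 37/16, 75/32, 151/64, 605/256 | 303/128, 19/8, 5/2, 3 } — 1211/512
edge 13 of 15 (R): { 0, 1, 2, 9/4, 37/16, 75/32, 151/64, 605/256 | 1211/512, 303/128, 19/8, 5/2, 3 } — 2421/1024
edge 14 of 15 (B): { 0, 1, 2, 9/4, 37/16, 75/32, 151/64, 605/256, 2421/1024 | 1211/512, 303/128, 19/8, 5/2, 3 } — 4843/2048
edge 15 of 15 (R): { 0, 1, 2, 9/4, 37/16, 75/32, 151/64, 605/256, 2421/1024 | 4843/2048, 1211/512, 303/128, 19/8, 5/2, 3 } — 9685/4096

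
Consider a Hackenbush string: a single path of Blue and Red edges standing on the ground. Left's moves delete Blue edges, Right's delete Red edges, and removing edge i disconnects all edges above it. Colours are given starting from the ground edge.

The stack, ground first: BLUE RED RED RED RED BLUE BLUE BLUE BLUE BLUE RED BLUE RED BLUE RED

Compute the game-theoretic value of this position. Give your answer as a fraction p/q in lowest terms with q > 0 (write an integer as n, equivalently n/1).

2005/16384

edge 1 of 15 (BLUE): { 0 |  } => 1
edge 2 of 15 (RED): { 0 | 1 } => 1/2
edge 3 of 15 (RED): { 0 | 1/2,1 } => 1/4
edge 4 of 15 (RED): { 0 | 1/4,1/2,1 } => 1/8
edge 5 of 15 (RED): { 0 | 1/8,1/4,1/2,1 } => 1/16
edge 6 of 15 (BLUE): { 0,1/16 | 1/8,1/4,1/2,1 } => 3/32
edge 7 of 15 (BLUE): { 0,1/16,3/32 | 1/8,1/4,1/2,1 } => 7/64
edge 8 of 15 (BLUE): { 0,1/16,3/32,7/64 | 1/8,1/4,1/2,1 } => 15/128
edge 9 of 15 (BLUE): { 0,1/16,3/32,7/64,15/128 | 1/8,1/4,1/2,1 } => 31/256
edge 10 of 15 (BLUE): { 0,1/16,3/32,7/64,15/128,31/256 | 1/8,1/4,1/2,1 } => 63/512
edge 11 of 15 (RED): { 0,1/16,3/32,7/64,15/128,31/256 | 63/512,1/8,1/4,1/2,1 } => 125/1024
edge 12 of 15 (BLUE): { 0,1/16,3/32,7/64,15/128,31/256,125/1024 | 63/512,1/8,1/4,1/2,1 } => 251/2048
edge 13 of 15 (RED): { 0,1/16,3/32,7/64,15/128,31/256,125/1024 | 251/2048,63/512,1/8,1/4,1/2,1 } => 501/4096
edge 14 of 15 (BLUE): { 0,1/16,3/32,7/64,15/128,31/256,125/1024,501/4096 | 251/2048,63/512,1/8,1/4,1/2,1 } => 1003/8192
edge 15 of 15 (RED): { 0,1/16,3/32,7/64,15/128,31/256,125/1024,501/4096 | 1003/8192,251/2048,63/512,1/8,1/4,1/2,1 } => 2005/16384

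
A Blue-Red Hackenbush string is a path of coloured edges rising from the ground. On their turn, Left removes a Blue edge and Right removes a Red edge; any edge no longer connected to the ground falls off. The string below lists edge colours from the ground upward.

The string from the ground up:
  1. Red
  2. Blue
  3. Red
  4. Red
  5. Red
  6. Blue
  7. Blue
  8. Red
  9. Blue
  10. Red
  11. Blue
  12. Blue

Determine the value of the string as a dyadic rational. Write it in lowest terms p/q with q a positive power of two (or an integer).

Prefix values for Red Blue Red Red Red Blue Blue Red Blue Red Blue Blue via {L|R} + simplicity:
step 1: add Red to get R; options L={ (no moves) } R={ 0 } → -1
step 2: add Blue to get RB; options L={ -1 } R={ 0 } → -1/2
step 3: add Red to get RBR; options L={ -1 } R={ -1/2; 0 } → -3/4
step 4: add Red to get RBRR; options L={ -1 } R={ -3/4; -1/2; 0 } → -7/8
step 5: add Red to get RBRRR; options L={ -1 } R={ -7/8; -3/4; -1/2; 0 } → -15/16
step 6: add Blue to get RBRRRB; options L={ -1; -15/16 } R={ -7/8; -3/4; -1/2; 0 } → -29/32
step 7: add Blue to get RBRRRBB; options L={ -1; -15/16; -29/32 } R={ -7/8; -3/4; -1/2; 0 } → -57/64
step 8: add Red to get RBRRRBBR; options L={ -1; -15/16; -29/32 } R={ -57/64; -7/8; -3/4; -1/2; 0 } → -115/128
step 9: add Blue to get RBRRRBBRB; options L={ -1; -15/16; -29/32; -115/128 } R={ -57/64; -7/8; -3/4; -1/2; 0 } → -229/256
step 10: add Red to get RBRRRBBRBR; options L={ -1; -15/16; -29/32; -115/128 } R={ -229/256; -57/64; -7/8; -3/4; -1/2; 0 } → -459/512
step 11: add Blue to get RBRRRBBRBRB; options L={ -1; -15/16; -29/32; -115/128; -459/512 } R={ -229/256; -57/64; -7/8; -3/4; -1/2; 0 } → -917/1024
step 12: add Blue to get RBRRRBBRBRBB; options L={ -1; -15/16; -29/32; -115/128; -459/512; -917/1024 } R={ -229/256; -57/64; -7/8; -3/4; -1/2; 0 } → -1833/2048

-1833/2048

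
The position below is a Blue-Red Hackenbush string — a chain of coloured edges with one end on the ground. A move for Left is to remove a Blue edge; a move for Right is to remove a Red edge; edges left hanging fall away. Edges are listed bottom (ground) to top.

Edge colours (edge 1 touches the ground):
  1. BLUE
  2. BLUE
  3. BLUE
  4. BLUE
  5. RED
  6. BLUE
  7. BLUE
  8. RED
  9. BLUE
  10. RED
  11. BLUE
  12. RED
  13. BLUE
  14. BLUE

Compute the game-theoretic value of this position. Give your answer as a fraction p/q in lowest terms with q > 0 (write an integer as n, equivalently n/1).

3927/1024

val(B) = { 0 | · } ⇒ 1
val(BB) = { 0,1 | · } ⇒ 2
val(BBB) = { 0,1,2 | · } ⇒ 3
val(BBBB) = { 0,1,2,3 | · } ⇒ 4
val(BBBBR) = { 0,1,2,3 | 4 } ⇒ 7/2
val(BBBBRB) = { 0,1,2,3,7/2 | 4 } ⇒ 15/4
val(BBBBRBB) = { 0,1,2,3,7/2,15/4 | 4 } ⇒ 31/8
val(BBBBRBBR) = { 0,1,2,3,7/2,15/4 | 31/8,4 } ⇒ 61/16
val(BBBBRBBRB) = { 0,1,2,3,7/2,15/4,61/16 | 31/8,4 } ⇒ 123/32
val(BBBBRBBRBR) = { 0,1,2,3,7/2,15/4,61/16 | 123/32,31/8,4 } ⇒ 245/64
val(BBBBRBBRBRB) = { 0,1,2,3,7/2,15/4,61/16,245/64 | 123/32,31/8,4 } ⇒ 491/128
val(BBBBRBBRBRBR) = { 0,1,2,3,7/2,15/4,61/16,245/64 | 491/128,123/32,31/8,4 } ⇒ 981/256
val(BBBBRBBRBRBRB) = { 0,1,2,3,7/2,15/4,61/16,245/64,981/256 | 491/128,123/32,31/8,4 } ⇒ 1963/512
val(BBBBRBBRBRBRBB) = { 0,1,2,3,7/2,15/4,61/16,245/64,981/256,1963/512 | 491/128,123/32,31/8,4 } ⇒ 3927/1024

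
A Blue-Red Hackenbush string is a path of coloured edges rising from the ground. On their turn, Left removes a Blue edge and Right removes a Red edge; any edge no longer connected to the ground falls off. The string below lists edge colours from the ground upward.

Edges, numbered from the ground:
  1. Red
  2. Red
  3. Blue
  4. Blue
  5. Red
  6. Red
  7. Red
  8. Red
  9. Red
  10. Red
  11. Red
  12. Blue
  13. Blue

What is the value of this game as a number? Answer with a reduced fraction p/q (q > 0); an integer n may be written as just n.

-3065/2048

v(R) = { — | 0 } — -1
v(RR) = { — | -1; 0 } — -2
v(RRB) = { -2 | -1; 0 } — -3/2
v(RRBB) = { -2; -3/2 | -1; 0 } — -5/4
v(RRBBR) = { -2; -3/2 | -5/4; -1; 0 } — -11/8
v(RRBBRR) = { -2; -3/2 | -11/8; -5/4; -1; 0 } — -23/16
v(RRBBRRR) = { -2; -3/2 | -23/16; -11/8; -5/4; -1; 0 } — -47/32
v(RRBBRRRR) = { -2; -3/2 | -47/32; -23/16; -11/8; -5/4; -1; 0 } — -95/64
v(RRBBRRRRR) = { -2; -3/2 | -95/64; -47/32; -23/16; -11/8; -5/4; -1; 0 } — -191/128
v(RRBBRRRRRR) = { -2; -3/2 | -191/128; -95/64; -47/32; -23/16; -11/8; -5/4; -1; 0 } — -383/256
v(RRBBRRRRRRR) = { -2; -3/2 | -383/256; -191/128; -95/64; -47/32; -23/16; -11/8; -5/4; -1; 0 } — -767/512
v(RRBBRRRRRRRB) = { -2; -3/2; -767/512 | -383/256; -191/128; -95/64; -47/32; -23/16; -11/8; -5/4; -1; 0 } — -1533/1024
v(RRBBRRRRRRRBB) = { -2; -3/2; -767/512; -1533/1024 | -383/256; -191/128; -95/64; -47/32; -23/16; -11/8; -5/4; -1; 0 } — -3065/2048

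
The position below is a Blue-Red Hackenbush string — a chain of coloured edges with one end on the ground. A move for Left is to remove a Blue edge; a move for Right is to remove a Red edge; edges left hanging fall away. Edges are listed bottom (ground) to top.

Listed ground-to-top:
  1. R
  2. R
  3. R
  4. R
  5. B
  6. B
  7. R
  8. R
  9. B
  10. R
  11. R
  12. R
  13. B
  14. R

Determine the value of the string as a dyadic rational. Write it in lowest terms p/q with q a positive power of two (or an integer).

-3515/1024

Build G(s[:k]) for k = 1..14, string s = R R R R B B R R B R R R B R.
R: Left { — }, Right { 0 } gives simplest -1
RR: Left { — }, Right { -1 0 } gives simplest -2
RRR: Left { — }, Right { -2 -1 0 } gives simplest -3
RRRR: Left { — }, Right { -3 -2 -1 0 } gives simplest -4
RRRRB: Left { -4 }, Right { -3 -2 -1 0 } gives simplest -7/2
RRRRBB: Left { -4 -7/2 }, Right { -3 -2 -1 0 } gives simplest -13/4
RRRRBBR: Left { -4 -7/2 }, Right { -13/4 -3 -2 -1 0 } gives simplest -27/8
RRRRBBRR: Left { -4 -7/2 }, Right { -27/8 -13/4 -3 -2 -1 0 } gives simplest -55/16
RRRRBBRRB: Left { -4 -7/2 -55/16 }, Right { -27/8 -13/4 -3 -2 -1 0 } gives simplest -109/32
RRRRBBRRBR: Left { -4 -7/2 -55/16 }, Right { -109/32 -27/8 -13/4 -3 -2 -1 0 } gives simplest -219/64
RRRRBBRRBRR: Left { -4 -7/2 -55/16 }, Right { -219/64 -109/32 -27/8 -13/4 -3 -2 -1 0 } gives simplest -439/128
RRRRBBRRBRRR: Left { -4 -7/2 -55/16 }, Right { -439/128 -219/64 -109/32 -27/8 -13/4 -3 -2 -1 0 } gives simplest -879/256
RRRRBBRRBRRRB: Left { -4 -7/2 -55/16 -879/256 }, Right { -439/128 -219/64 -109/32 -27/8 -13/4 -3 -2 -1 0 } gives simplest -1757/512
RRRRBBRRBRRRBR: Left { -4 -7/2 -55/16 -879/256 }, Right { -1757/512 -439/128 -219/64 -109/32 -27/8 -13/4 -3 -2 -1 0 } gives simplest -3515/1024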